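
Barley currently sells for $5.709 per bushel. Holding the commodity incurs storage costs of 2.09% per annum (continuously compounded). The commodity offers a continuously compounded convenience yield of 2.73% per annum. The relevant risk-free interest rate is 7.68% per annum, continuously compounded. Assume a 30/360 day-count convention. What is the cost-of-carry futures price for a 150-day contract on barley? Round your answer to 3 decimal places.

$5.879 per bushel

Net carry = r + u − y = 0.0768 + 0.0209 − 0.0273 = 0.0704
F = S·e^((r+u−y)T) = 5.709 · e^(0.0704 × 150/360) = 5.709 · e^0.029333
= 5.709 × 1.029767 = $5.879 per bushel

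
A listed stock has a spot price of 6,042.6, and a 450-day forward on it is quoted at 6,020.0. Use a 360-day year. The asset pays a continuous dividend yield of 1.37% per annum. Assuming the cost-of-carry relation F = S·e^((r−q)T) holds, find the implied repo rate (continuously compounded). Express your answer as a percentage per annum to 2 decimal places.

From F = S·e^((r−q)T): (r − q) = ln(F/S)/T
ln(6020.0/6042.6) = ln(0.996260) = -0.003747
(r − q) = -0.003747 / (450/360) = -0.002998
r = ln(F/S)/T + q = -0.002998 + 0.0137 = 0.010702
r = 1.07%

1.07%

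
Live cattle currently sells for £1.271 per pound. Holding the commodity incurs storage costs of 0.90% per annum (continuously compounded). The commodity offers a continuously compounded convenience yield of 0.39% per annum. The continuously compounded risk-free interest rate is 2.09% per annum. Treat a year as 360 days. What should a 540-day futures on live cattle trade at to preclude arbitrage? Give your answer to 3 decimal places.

Net carry = r + u − y = 0.0209 + 0.0090 − 0.0039 = 0.0260
F = S·e^((r+u−y)T) = 1.271 · e^(0.0260 × 540/360) = 1.271 · e^0.039000
= 1.271 × 1.039770 = £1.322 per pound

£1.322 per pound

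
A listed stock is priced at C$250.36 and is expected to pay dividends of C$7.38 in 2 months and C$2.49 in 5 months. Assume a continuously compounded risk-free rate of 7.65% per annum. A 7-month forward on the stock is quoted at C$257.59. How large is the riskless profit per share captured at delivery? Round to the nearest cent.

C$5.95 per share

PV(dividends) I = 7.38·e^(−0.0765·2/12) + 2.49·e^(−0.0765·5/12) = 9.6984
Fair forward F* = (S − I)·e^(rT) = (250.36 − 9.6984)·e^0.044625 = 240.6616 × 1.045636 = 251.6444
Market C$257.59 > fair 251.6444: forward overpriced → cash-and-carry (borrow at r, buy the stock and collect the dividends, short the forward).
Profit at T = |F_mkt − F*| = |257.59 − 251.6444| = C$5.95 per share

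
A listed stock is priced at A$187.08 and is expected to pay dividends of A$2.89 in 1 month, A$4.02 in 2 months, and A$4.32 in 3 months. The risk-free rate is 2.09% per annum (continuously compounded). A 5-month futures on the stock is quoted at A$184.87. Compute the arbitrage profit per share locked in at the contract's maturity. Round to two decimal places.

A$7.44 per share

PV(dividends) I = 2.89·e^(−0.0209·1/12) + 4.02·e^(−0.0209·2/12) + 4.32·e^(−0.0209·3/12) = 11.1885
Fair futures F* = (S − I)·e^(rT) = (187.08 − 11.1885)·e^0.008708 = 175.8915 × 1.008746 = 177.4298
Market A$184.87 > fair 177.4298: forward overpriced → cash-and-carry (borrow at r, buy the stock and collect the dividends, short the forward).
Profit at T = |F_mkt − F*| = |184.87 − 177.4298| = A$7.44 per share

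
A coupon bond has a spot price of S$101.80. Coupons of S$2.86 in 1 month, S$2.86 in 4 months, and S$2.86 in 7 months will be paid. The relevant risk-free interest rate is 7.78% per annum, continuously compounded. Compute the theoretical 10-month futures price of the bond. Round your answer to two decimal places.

S$99.70

PV(coupons) I = 2.86·e^(−0.0778·1/12) + 2.86·e^(−0.0778·4/12) + 2.86·e^(−0.0778·7/12)
I = 2.8415 + 2.7868 + 2.7331 = 8.3614
F = (S − I)·e^(rT) = (101.80 − 8.3614) · e^(0.0778·10/12)
= 93.4386 · e^0.064833 = 93.4386 × 1.066981 = S$99.70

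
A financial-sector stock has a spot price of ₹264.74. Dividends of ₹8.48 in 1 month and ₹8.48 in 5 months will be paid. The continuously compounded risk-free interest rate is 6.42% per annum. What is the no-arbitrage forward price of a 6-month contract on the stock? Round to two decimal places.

PV(dividends) I = 8.48·e^(−0.0642·1/12) + 8.48·e^(−0.0642·5/12)
I = 8.4348 + 8.2562 = 16.6910
F = (S − I)·e^(rT) = (264.74 − 16.6910) · e^(0.0642·6/12)
= 248.0490 · e^0.032100 = 248.0490 × 1.032621 = ₹256.14

₹256.14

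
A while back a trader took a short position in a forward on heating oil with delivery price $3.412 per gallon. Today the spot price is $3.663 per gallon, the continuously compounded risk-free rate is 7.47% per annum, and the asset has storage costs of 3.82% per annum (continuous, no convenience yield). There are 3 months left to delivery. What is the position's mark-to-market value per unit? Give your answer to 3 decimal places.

Current fair forward for the remaining 3 months: F = S·e^((r + u)·T), (r + u) = 0.0747 + 0.0382 = 0.1129
F = 3.663 · e^(0.1129 × 3/12) = 3.663 × 1.028627 = 3.7679
Value of long forward = (F − K)·e^(−rT) = (3.7679 − 3.412) · e^(−0.0747·3/12)
= 0.3559 × 0.981498 = 0.349
Short position value = −(long value) = -$0.349

-$0.349 per gallon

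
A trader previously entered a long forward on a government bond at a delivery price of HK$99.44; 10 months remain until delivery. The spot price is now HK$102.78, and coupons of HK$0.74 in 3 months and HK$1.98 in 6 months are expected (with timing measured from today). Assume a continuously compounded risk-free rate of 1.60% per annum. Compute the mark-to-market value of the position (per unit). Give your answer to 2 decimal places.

HK$1.96

PV(remaining coupons) I = 0.74·e^(−0.0160·3/12) + 1.98·e^(−0.0160·6/12) = 2.7013
Current forward F = (S − I)·e^(rT) = (102.78 − 2.7013)·e^(0.0160·10/12) = 100.0787 × 1.013423 = 101.4221
Value (long) = (F − K)·e^(−rT) = (101.4221 − 99.44) × 0.986755 = 1.9558
Value = HK$1.96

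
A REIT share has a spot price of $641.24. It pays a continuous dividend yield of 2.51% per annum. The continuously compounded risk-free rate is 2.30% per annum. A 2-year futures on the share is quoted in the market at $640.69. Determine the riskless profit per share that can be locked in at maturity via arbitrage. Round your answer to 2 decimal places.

Fair futures: F* = S·e^(carry·T), with carry = (r − q) = 0.0230 − 0.0251 = -0.0021
F* = 641.24 · e^(-0.0021 × 2) = 641.24 · e^-0.004200 = 641.24 × 0.995809 = $638.5526
Market $640.69 > fair $638.5526: forward overpriced → cash-and-carry (buy spot, short the forward).
At maturity, profit = |F_mkt − F*| = |640.69 − 638.5526| = $2.14 per share

$2.14 per share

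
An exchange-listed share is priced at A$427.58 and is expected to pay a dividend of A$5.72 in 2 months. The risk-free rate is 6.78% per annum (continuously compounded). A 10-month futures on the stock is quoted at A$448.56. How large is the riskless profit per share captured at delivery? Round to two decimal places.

A$2.11 per share

PV(dividends) I = 5.72·e^(−0.0678·2/12) = 5.6557
Fair futures F* = (S − I)·e^(rT) = (427.58 − 5.6557)·e^0.056500 = 421.9243 × 1.058127 = 446.4495
Market A$448.56 > fair 446.4495: forward overpriced → cash-and-carry (borrow at r, buy the stock and collect the dividends, short the forward).
Profit at T = |F_mkt − F*| = |448.56 − 446.4495| = A$2.11 per share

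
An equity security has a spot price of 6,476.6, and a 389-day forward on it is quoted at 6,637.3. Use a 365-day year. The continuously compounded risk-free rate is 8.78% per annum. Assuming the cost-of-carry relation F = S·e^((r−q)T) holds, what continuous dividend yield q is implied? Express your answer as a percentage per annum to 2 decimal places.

6.48%

From F = S·e^((r−q)T): (r − q) = ln(F/S)/T
ln(6637.3/6476.6) = ln(1.024812) = 0.024509
(r − q) = 0.024509 / (389/365) = 0.022997
q = r − ln(F/S)/T = 0.0878 − 0.022997 = 0.064803
q = 6.48%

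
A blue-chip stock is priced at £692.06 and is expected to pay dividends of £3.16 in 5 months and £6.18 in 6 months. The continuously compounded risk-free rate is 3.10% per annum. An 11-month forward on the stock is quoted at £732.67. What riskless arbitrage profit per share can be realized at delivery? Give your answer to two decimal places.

£30.13 per share

PV(dividends) I = 3.16·e^(−0.0310·5/12) + 6.18·e^(−0.0310·6/12) = 9.2044
Fair forward F* = (S − I)·e^(rT) = (692.06 − 9.2044)·e^0.028417 = 682.8556 × 1.028825 = 702.5389
Market £732.67 > fair 702.5389: forward overpriced → cash-and-carry (borrow at r, buy the stock and collect the dividends, short the forward).
Profit at T = |F_mkt − F*| = |732.67 − 702.5389| = £30.13 per share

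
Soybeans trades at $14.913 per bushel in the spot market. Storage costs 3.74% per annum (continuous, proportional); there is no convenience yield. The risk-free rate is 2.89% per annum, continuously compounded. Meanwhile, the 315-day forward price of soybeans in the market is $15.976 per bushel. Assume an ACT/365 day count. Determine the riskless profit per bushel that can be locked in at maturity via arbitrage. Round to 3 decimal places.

$0.185 per bushel

Fair forward: F* = S·e^(carry·T), with carry = (r + u) = 0.0289 + 0.0374 = 0.0663
F* = 14.913 · e^(0.0663 × 315/365) = 14.913 · e^0.057218 = 14.913 × 1.058887 = $15.7912
Market $15.976 > fair $15.7912: forward overpriced → cash-and-carry (buy spot, short the forward).
At maturity, profit = |F_mkt − F*| = |15.976 − 15.7912| = $0.185 per bushel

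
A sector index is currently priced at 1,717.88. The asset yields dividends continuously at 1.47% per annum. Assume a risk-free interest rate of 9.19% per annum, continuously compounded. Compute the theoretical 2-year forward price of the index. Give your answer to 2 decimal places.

2,004.69

F = S·e^((r − q)T) = 1717.88 · e^((0.0919 − 0.0147) × 2)
= 1717.88 · e^0.15440000 = 1717.88 × 1.16695758
F = 2,004.69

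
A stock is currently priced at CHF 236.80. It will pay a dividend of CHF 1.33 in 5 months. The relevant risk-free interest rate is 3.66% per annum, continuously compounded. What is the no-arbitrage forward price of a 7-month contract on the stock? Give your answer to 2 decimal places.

PV(dividends) I = 1.33·e^(−0.0366·5/12)
I = 1.3099
F = (S − I)·e^(rT) = (236.80 − 1.3099) · e^(0.0366·7/12)
= 235.4901 · e^0.021350 = 235.4901 × 1.021580 = CHF 240.57

CHF 240.57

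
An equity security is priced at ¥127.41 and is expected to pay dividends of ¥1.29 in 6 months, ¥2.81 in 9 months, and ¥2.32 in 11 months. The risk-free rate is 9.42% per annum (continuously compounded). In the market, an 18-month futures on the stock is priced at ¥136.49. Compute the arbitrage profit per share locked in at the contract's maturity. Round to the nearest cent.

PV(dividends) I = 1.29·e^(−0.0942·6/12) + 2.81·e^(−0.0942·9/12) + 2.32·e^(−0.0942·11/12) = 5.9770
Fair futures F* = (S − I)·e^(rT) = (127.41 − 5.9770)·e^0.141300 = 121.4330 × 1.151770 = 139.8629
Market ¥136.49 < fair 139.8629: forward underpriced → reverse cash-and-carry (short the stock, invest proceeds at r, pay the dividends, go long the forward).
Profit at T = |F_mkt − F*| = |136.49 − 139.8629| = ¥3.37 per share

¥3.37 per share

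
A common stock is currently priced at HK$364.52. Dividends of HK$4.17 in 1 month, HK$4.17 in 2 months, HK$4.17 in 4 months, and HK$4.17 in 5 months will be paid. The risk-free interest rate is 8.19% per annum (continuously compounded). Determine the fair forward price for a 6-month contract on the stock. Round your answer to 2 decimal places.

HK$362.73

PV(dividends) I = 4.17·e^(−0.0819·1/12) + 4.17·e^(−0.0819·2/12) + 4.17·e^(−0.0819·4/12) + 4.17·e^(−0.0819·5/12)
I = 4.1416 + 4.1135 + 4.0577 + 4.0301 = 16.3429
F = (S − I)·e^(rT) = (364.52 − 16.3429) · e^(0.0819·6/12)
= 348.1771 · e^0.040950 = 348.1771 × 1.041800 = HK$362.73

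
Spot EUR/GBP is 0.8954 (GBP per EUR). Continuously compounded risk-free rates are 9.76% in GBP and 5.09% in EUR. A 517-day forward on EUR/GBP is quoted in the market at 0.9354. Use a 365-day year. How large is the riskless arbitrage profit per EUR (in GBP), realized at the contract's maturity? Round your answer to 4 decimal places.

0.0212 per EUR (in GBP)

Fair forward: F* = S·e^(carry·T), with carry = (r_GBP − r_EUR) = 0.0976 − 0.0509 = 0.0467
F* = 0.8954 · e^(0.0467 × 517/365) = 0.8954 · e^0.066148 = 0.8954 × 1.068385 = 0.9566
Market 0.9354 < fair 0.9566: forward underpriced → reverse cash-and-carry (short spot, go long the forward).
At maturity, profit = |F_mkt − F*| = |0.9354 − 0.9566| = 0.0212 per EUR (in GBP)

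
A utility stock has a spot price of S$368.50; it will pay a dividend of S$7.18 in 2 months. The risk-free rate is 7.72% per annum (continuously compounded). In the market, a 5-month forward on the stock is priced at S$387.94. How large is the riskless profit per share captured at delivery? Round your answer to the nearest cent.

PV(dividends) I = 7.18·e^(−0.0772·2/12) = 7.0882
Fair forward F* = (S − I)·e^(rT) = (368.50 − 7.0882)·e^0.032167 = 361.4118 × 1.032690 = 373.2264
Market S$387.94 > fair 373.2264: forward overpriced → cash-and-carry (borrow at r, buy the stock and collect the dividends, short the forward).
Profit at T = |F_mkt − F*| = |387.94 − 373.2264| = S$14.71 per share

S$14.71 per share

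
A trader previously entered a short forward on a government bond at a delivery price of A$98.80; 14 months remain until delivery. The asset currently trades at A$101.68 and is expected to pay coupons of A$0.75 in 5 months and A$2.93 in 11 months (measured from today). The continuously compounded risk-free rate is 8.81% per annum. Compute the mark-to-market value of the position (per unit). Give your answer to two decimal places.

PV(remaining coupons) I = 0.75·e^(−0.0881·5/12) + 2.93·e^(−0.0881·11/12) = 3.4256
Current forward F = (S − I)·e^(rT) = (101.68 − 3.4256)·e^(0.0881·14/12) = 98.2544 × 1.108251 = 108.8905
Value (long) = (F − K)·e^(−rT) = (108.8905 − 98.80) × 0.902322 = 9.1049
Short position value = −(long value) = -A$9.10

-A$9.10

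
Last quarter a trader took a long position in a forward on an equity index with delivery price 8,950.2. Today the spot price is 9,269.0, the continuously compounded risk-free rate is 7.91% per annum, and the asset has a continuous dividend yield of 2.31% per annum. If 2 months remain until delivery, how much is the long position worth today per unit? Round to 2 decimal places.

400.40

Current fair forward for the remaining 2 months: F = S·e^((r − q)·T), (r − q) = 0.0791 − 0.0231 = 0.0560
F = 9269.0 · e^(0.0560 × 2/12) = 9269.0 × 1.00937702 = 9355.9156
Value of long forward = (F − K)·e^(−rT) = (9355.9156 − 8950.2) · e^(−0.0791·2/12)
= 405.7156 × 0.98690319 = 400.40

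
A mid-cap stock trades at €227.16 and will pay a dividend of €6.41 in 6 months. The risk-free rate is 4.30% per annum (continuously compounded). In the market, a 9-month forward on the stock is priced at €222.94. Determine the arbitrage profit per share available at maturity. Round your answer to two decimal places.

€5.19 per share

PV(dividends) I = 6.41·e^(−0.0430·6/12) = 6.2737
Fair forward F* = (S − I)·e^(rT) = (227.16 − 6.2737)·e^0.032250 = 220.8863 × 1.032776 = 228.1261
Market €222.94 < fair 228.1261: forward underpriced → reverse cash-and-carry (short the stock, invest proceeds at r, pay the dividends, go long the forward).
Profit at T = |F_mkt − F*| = |222.94 − 228.1261| = €5.19 per share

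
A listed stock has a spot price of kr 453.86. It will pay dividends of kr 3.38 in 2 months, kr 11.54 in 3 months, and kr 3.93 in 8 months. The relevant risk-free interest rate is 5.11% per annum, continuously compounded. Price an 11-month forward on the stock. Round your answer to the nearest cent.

PV(dividends) I = 3.38·e^(−0.0511·2/12) + 11.54·e^(−0.0511·3/12) + 3.93·e^(−0.0511·8/12)
I = 3.3513 + 11.3935 + 3.7984 = 18.5432
F = (S − I)·e^(rT) = (453.86 − 18.5432) · e^(0.0511·11/12)
= 435.3168 · e^0.046842 = 435.3168 × 1.047956 = kr 456.19

kr 456.19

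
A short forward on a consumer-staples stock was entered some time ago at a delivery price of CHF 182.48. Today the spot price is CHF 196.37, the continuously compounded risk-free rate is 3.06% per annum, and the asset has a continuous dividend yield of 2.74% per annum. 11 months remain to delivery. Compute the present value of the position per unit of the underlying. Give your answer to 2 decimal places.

Current fair forward for the remaining 11 months: F = S·e^((r − q)·T), (r − q) = 0.0306 − 0.0274 = 0.0032
F = 196.37 · e^(0.0032 × 11/12) = 196.37 × 1.002938 = 196.9469
Value of long forward = (F − K)·e^(−rT) = (196.9469 − 182.48) · e^(−0.0306·11/12)
= 14.4669 × 0.972340 = 14.07
Short position value = −(long value) = -CHF 14.07

-CHF 14.07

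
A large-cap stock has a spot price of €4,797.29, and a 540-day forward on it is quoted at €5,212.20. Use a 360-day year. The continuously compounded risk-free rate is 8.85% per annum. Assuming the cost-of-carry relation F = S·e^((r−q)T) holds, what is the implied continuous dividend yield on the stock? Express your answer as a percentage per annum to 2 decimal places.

From F = S·e^((r−q)T): (r − q) = ln(F/S)/T
ln(5212.20/4797.29) = ln(1.086488) = 0.082950
(r − q) = 0.082950 / (540/360) = 0.055300
q = r − ln(F/S)/T = 0.0885 − 0.055300 = 0.033200
q = 3.32%

3.32%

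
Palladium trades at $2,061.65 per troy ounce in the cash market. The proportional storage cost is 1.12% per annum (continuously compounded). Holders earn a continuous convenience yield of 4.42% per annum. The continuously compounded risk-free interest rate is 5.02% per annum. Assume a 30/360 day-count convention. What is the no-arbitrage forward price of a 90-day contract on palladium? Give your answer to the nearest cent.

Net carry = r + u − y = 0.0502 + 0.0112 − 0.0442 = 0.0172
F = S·e^((r+u−y)T) = 2061.65 · e^(0.0172 × 90/360) = 2061.65 · e^0.00430000
= 2061.65 × 1.00430926 = $2,070.53 per troy ounce

$2,070.53 per troy ounce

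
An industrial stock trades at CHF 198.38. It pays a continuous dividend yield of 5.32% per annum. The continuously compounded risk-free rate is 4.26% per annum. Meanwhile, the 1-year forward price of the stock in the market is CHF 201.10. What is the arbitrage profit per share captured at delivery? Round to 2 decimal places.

Fair forward: F* = S·e^(carry·T), with carry = (r − q) = 0.0426 − 0.0532 = -0.0106
F* = 198.38 · e^(-0.0106 × 12/12) = 198.38 · e^-0.010600 = 198.38 × 0.989456 = CHF 196.2883
Market CHF 201.10 > fair CHF 196.2883: forward overpriced → cash-and-carry (buy spot, short the forward).
At maturity, profit = |F_mkt − F*| = |201.10 − 196.2883| = CHF 4.81 per share

CHF 4.81 per share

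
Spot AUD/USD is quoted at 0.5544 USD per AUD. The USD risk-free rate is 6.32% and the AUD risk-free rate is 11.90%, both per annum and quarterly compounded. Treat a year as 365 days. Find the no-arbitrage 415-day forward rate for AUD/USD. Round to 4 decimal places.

By covered interest parity, F = S · (1+r_USD/4)^(4T) / (1+r_AUD/4)^(4T)
= 0.5544 × 1.073899 / 1.142624 = 0.5544 × 0.939853
F = 0.5211 USD per AUD

0.5211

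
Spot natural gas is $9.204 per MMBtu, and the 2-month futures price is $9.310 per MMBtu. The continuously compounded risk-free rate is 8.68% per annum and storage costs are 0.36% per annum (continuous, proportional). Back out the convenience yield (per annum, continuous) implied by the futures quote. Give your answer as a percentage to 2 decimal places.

F = S·e^((r+u−y)T) ⇒ (r+u−y) = ln(F/S)/T
ln(9.310/9.204) = 0.011451; /T ⇒ 0.068706
y = r + u − ln(F/S)/T = 0.0868 + 0.0036 − 0.068706 = 0.021694
y = 2.17%

2.17%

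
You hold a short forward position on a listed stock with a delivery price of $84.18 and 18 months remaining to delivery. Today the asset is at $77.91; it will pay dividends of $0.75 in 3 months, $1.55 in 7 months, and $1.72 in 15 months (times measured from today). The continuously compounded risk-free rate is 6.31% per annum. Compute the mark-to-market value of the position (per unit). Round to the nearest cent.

PV(remaining dividends) I = 0.75·e^(−0.0631·3/12) + 1.55·e^(−0.0631·7/12) + 1.72·e^(−0.0631·15/12) = 3.8218
Current forward F = (S − I)·e^(rT) = (77.91 − 3.8218)·e^(0.0631·18/12) = 74.0882 × 1.099274 = 81.4432
Value (long) = (F − K)·e^(−rT) = (81.4432 − 84.18) × 0.909691 = -2.4896
Short position value = −(long value) = $2.49

$2.49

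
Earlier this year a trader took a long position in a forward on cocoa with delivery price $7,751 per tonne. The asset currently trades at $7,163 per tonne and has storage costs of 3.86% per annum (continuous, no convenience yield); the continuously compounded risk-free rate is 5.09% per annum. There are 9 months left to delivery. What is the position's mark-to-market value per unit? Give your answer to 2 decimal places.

Current fair forward for the remaining 9 months: F = S·e^((r + u)·T), (r + u) = 0.0509 + 0.0386 = 0.0895
F = 7163 · e^(0.0895 × 9/12) = 7163 × 1.06942915 = 7660.3210
Value of long forward = (F − K)·e^(−rT) = (7660.3210 − 7751) · e^(−0.0509·9/12)
= -90.6790 × 0.96254448 = -87.28

-$87.28 per tonne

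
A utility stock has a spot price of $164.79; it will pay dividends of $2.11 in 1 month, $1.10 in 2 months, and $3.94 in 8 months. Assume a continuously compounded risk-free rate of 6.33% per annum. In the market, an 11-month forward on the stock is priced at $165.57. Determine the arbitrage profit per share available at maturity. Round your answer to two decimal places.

PV(dividends) I = 2.11·e^(−0.0633·1/12) + 1.10·e^(−0.0633·2/12) + 3.94·e^(−0.0633·8/12) = 6.9645
Fair forward F* = (S − I)·e^(rT) = (164.79 − 6.9645)·e^0.058025 = 157.8255 × 1.059741 = 167.2542
Market $165.57 < fair 167.2542: forward underpriced → reverse cash-and-carry (short the stock, invest proceeds at r, pay the dividends, go long the forward).
Profit at T = |F_mkt − F*| = |165.57 − 167.2542| = $1.68 per share

$1.68 per share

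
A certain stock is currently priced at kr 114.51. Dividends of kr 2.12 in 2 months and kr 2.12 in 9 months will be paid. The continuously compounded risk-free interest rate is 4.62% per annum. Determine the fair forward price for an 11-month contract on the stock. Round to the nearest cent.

kr 115.13

PV(dividends) I = 2.12·e^(−0.0462·2/12) + 2.12·e^(−0.0462·9/12)
I = 2.1037 + 2.0478 = 4.1515
F = (S − I)·e^(rT) = (114.51 − 4.1515) · e^(0.0462·11/12)
= 110.3585 · e^0.042350 = 110.3585 × 1.043260 = kr 115.13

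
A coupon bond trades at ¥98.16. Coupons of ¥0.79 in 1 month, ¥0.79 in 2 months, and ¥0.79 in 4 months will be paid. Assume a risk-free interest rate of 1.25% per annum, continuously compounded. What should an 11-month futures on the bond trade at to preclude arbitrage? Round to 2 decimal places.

PV(coupons) I = 0.79·e^(−0.0125·1/12) + 0.79·e^(−0.0125·2/12) + 0.79·e^(−0.0125·4/12)
I = 0.7892 + 0.7884 + 0.7867 = 2.3643
F = (S − I)·e^(rT) = (98.16 − 2.3643) · e^(0.0125·11/12)
= 95.7957 · e^0.011458 = 95.7957 × 1.011524 = ¥96.90

¥96.90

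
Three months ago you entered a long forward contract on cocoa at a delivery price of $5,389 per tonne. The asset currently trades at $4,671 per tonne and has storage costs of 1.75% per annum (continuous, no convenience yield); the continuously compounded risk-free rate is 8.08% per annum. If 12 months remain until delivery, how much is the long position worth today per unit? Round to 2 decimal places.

Current fair forward for the remaining 12 months: F = S·e^((r + u)·T), (r + u) = 0.0808 + 0.0175 = 0.0983
F = 4671 · e^(0.0983 × 12/12) = 4671 × 1.10329372 = 5153.4850
Value of long forward = (F − K)·e^(−rT) = (5153.4850 − 5389) · e^(−0.0808·12/12)
= -235.5150 × 0.92237815 = -217.23

-$217.23 per tonne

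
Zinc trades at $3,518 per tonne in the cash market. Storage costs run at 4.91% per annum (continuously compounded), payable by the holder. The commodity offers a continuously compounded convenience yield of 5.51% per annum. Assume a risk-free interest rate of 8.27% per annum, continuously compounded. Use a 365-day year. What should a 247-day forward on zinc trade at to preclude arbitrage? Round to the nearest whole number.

Net carry = r + u − y = 0.0827 + 0.0491 − 0.0551 = 0.0767
F = S·e^((r+u−y)T) = 3518 · e^(0.0767 × 247/365) = 3518 · e^0.051904
= 3518 × 1.053275 = $3,705 per tonne

$3,705 per tonne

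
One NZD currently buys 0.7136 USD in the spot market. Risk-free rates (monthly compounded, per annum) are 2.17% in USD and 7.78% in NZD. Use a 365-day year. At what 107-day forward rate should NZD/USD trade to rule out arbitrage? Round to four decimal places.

By covered interest parity, F = S · (1+r_USD/12)^(12T) / (1+r_NZD/12)^(12T)
= 0.7136 × 1.006376 / 1.022994 = 0.7136 × 0.983756
F = 0.7020 USD per NZD

0.7020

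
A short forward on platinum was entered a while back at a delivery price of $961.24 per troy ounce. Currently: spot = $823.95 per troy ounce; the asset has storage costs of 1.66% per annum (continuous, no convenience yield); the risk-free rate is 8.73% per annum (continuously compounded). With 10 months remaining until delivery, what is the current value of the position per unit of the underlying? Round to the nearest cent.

Current fair forward for the remaining 10 months: F = S·e^((r + u)·T), (r + u) = 0.0873 + 0.0166 = 0.1039
F = 823.95 · e^(0.1039 × 10/12) = 823.95 × 1.090442 = 898.4697
Value of long forward = (F − K)·e^(−rT) = (898.4697 − 961.24) · e^(−0.0873·10/12)
= -62.7703 × 0.929833 = -58.37
Short position value = −(long value) = $58.37

$58.37 per troy ounce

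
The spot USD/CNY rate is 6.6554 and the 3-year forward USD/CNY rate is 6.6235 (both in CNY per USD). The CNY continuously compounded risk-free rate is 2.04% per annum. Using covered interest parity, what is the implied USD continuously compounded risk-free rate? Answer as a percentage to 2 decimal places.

2.20%

F = S·e^((r_CNY − r_USD)T) ⇒ r_USD = r_CNY − ln(F/S)/T
ln(6.6235/6.6554) = -0.004805; /(3) = -0.001602
r_USD = 0.0204 + 0.001602 = 0.022002
r_USD = 2.20%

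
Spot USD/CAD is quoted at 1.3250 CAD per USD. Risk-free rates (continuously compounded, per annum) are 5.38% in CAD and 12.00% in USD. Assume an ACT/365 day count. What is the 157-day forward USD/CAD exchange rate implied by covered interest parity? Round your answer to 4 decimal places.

1.2878

F = S·e^((r_CAD − r_USD)T) = 1.3250 · e^((0.0538 − 0.1200) × 157/365)
= 1.3250 · e^-0.028475 = 1.3250 × 0.971927
F = 1.2878 CAD per USD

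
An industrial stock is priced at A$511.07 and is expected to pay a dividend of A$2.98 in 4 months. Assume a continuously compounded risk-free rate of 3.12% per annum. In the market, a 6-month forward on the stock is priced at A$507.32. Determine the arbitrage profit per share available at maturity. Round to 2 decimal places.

PV(dividends) I = 2.98·e^(−0.0312·4/12) = 2.9492
Fair forward F* = (S − I)·e^(rT) = (511.07 − 2.9492)·e^0.015600 = 508.1208 × 1.015722 = 516.1095
Market A$507.32 < fair 516.1095: forward underpriced → reverse cash-and-carry (short the stock, invest proceeds at r, pay the dividends, go long the forward).
Profit at T = |F_mkt − F*| = |507.32 − 516.1095| = A$8.79 per share

A$8.79 per share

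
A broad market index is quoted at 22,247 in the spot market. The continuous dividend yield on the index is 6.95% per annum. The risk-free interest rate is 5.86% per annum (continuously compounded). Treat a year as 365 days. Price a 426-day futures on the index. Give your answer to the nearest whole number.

21,966

F = S·e^((r − q)T) = 22247 · e^((0.0586 − 0.0695) × 426/365)
= 22247 · e^-0.012722 = 22247 × 0.987359
F = 21,966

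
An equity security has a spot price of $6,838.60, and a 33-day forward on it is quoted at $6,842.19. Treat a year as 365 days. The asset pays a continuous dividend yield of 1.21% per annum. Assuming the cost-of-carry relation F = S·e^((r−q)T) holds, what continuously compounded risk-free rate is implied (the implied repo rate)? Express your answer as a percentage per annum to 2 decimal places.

1.79%

From F = S·e^((r−q)T): (r − q) = ln(F/S)/T
ln(6842.19/6838.60) = ln(1.000525) = 0.000525
(r − q) = 0.000525 / (33/365) = 0.005807
r = ln(F/S)/T + q = 0.005807 + 0.0121 = 0.017907
r = 1.79%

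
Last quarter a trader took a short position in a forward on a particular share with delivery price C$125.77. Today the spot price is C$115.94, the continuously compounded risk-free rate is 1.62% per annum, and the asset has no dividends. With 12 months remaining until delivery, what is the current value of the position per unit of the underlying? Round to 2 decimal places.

C$7.81

Current fair forward for the remaining 12 months: F = S·e^(r·T), r = 0.0162
F = 115.94 · e^(0.0162 × 12/12) = 115.94 × 1.016332 = 117.8335
Value of long forward = (F − K)·e^(−rT) = (117.8335 − 125.77) · e^(−0.0162·12/12)
= -7.9365 × 0.983931 = -7.81
Short position value = −(long value) = C$7.81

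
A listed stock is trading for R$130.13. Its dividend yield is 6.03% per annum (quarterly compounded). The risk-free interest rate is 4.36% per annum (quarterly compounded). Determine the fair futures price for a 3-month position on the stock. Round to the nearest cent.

F = S · (1+r/4)^(4T) / (1+q/4)^(4T)
= 130.13 × 1.010900 / 1.015075 = 130.13 × 0.995887
F = R$129.59

R$129.59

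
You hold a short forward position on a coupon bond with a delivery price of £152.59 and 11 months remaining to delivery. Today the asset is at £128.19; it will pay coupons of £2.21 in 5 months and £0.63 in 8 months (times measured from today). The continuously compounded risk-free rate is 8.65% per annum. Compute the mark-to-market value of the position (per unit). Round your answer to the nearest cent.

£15.49

PV(remaining coupons) I = 2.21·e^(−0.0865·5/12) + 0.63·e^(−0.0865·8/12) = 2.7265
Current forward F = (S − I)·e^(rT) = (128.19 − 2.7265)·e^(0.0865·11/12) = 125.4635 × 1.082520 = 135.8167
Value (long) = (F − K)·e^(−rT) = (135.8167 − 152.59) × 0.923770 = -15.4947
Short position value = −(long value) = £15.49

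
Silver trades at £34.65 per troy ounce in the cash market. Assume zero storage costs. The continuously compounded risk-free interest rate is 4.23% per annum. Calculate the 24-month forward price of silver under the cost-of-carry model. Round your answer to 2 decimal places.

£37.71 per troy ounce

F = S·e^(rT) = 34.65 · e^(0.0423 × 24/12) = 34.65 · e^0.084600
= 34.65 × 1.088282 = £37.71 per troy ounce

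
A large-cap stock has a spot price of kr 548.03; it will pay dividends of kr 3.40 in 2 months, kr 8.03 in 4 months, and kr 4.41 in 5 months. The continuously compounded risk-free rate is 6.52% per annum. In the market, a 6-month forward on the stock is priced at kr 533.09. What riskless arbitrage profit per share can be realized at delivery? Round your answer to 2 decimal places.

kr 17.07 per share

PV(dividends) I = 3.40·e^(−0.0652·2/12) + 8.03·e^(−0.0652·4/12) + 4.41·e^(−0.0652·5/12) = 15.5124
Fair forward F* = (S − I)·e^(rT) = (548.03 − 15.5124)·e^0.032600 = 532.5176 × 1.033137 = 550.1636
Market kr 533.09 < fair 550.1636: forward underpriced → reverse cash-and-carry (short the stock, invest proceeds at r, pay the dividends, go long the forward).
Profit at T = |F_mkt − F*| = |533.09 − 550.1636| = kr 17.07 per share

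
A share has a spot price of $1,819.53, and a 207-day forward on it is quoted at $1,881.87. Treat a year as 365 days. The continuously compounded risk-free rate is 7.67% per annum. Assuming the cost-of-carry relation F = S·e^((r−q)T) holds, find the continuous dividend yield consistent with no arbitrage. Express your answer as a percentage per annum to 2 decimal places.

1.73%

From F = S·e^((r−q)T): (r − q) = ln(F/S)/T
ln(1881.87/1819.53) = ln(1.034262) = 0.033688
(r − q) = 0.033688 / (207/365) = 0.059402
q = r − ln(F/S)/T = 0.0767 − 0.059402 = 0.017298
q = 1.73%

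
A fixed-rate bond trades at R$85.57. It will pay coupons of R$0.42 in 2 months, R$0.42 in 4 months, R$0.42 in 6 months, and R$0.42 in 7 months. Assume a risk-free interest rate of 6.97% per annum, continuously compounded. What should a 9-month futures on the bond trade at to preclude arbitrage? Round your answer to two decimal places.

R$88.44

PV(coupons) I = 0.42·e^(−0.0697·2/12) + 0.42·e^(−0.0697·4/12) + 0.42·e^(−0.0697·6/12) + 0.42·e^(−0.0697·7/12)
I = 0.4151 + 0.4104 + 0.4056 + 0.4033 = 1.6344
F = (S − I)·e^(rT) = (85.57 − 1.6344) · e^(0.0697·9/12)
= 83.9356 · e^0.052275 = 83.9356 × 1.053665 = R$88.44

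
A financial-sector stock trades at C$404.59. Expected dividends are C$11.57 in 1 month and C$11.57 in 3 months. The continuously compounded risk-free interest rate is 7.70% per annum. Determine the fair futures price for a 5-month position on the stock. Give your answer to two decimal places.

PV(dividends) I = 11.57·e^(−0.0770·1/12) + 11.57·e^(−0.0770·3/12)
I = 11.4960 + 11.3494 = 22.8454
F = (S − I)·e^(rT) = (404.59 − 22.8454) · e^(0.0770·5/12)
= 381.7446 · e^0.032083 = 381.7446 × 1.032603 = C$394.19

C$394.19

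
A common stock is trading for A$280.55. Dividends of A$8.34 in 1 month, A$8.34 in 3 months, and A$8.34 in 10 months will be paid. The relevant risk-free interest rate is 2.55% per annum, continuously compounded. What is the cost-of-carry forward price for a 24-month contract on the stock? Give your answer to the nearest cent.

A$269.16

PV(dividends) I = 8.34·e^(−0.0255·1/12) + 8.34·e^(−0.0255·3/12) + 8.34·e^(−0.0255·10/12)
I = 8.3223 + 8.2870 + 8.1646 = 24.7739
F = (S − I)·e^(rT) = (280.55 − 24.7739) · e^(0.0255·24/12)
= 255.7761 · e^0.051000 = 255.7761 × 1.052323 = A$269.16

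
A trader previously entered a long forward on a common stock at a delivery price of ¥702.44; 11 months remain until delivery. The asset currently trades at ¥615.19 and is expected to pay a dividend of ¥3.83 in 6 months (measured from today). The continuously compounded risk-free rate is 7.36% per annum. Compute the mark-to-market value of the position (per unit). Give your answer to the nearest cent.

PV(remaining dividends) I = 3.83·e^(−0.0736·6/12) = 3.6916
Current forward F = (S − I)·e^(rT) = (615.19 − 3.6916)·e^(0.0736·11/12) = 611.4984 × 1.069795 = 654.1779
Value (long) = (F − K)·e^(−rT) = (654.1779 − 702.44) × 0.934759 = -45.1134
Value = -¥45.11

-¥45.11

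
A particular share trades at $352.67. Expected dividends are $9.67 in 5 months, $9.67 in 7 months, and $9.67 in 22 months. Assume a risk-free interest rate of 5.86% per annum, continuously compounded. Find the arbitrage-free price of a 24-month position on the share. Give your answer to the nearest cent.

$365.64

PV(dividends) I = 9.67·e^(−0.0586·5/12) + 9.67·e^(−0.0586·7/12) + 9.67·e^(−0.0586·22/12)
I = 9.4368 + 9.3450 + 8.6850 = 27.4668
F = (S − I)·e^(rT) = (352.67 − 27.4668) · e^(0.0586·24/12)
= 325.2032 · e^0.117200 = 325.2032 × 1.124344 = $365.64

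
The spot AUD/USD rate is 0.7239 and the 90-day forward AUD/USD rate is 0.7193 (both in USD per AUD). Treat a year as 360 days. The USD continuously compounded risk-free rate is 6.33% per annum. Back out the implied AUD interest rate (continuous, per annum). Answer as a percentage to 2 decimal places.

8.88%

F = S·e^((r_USD − r_AUD)T) ⇒ r_AUD = r_USD − ln(F/S)/T
ln(0.7193/0.7239) = -0.006375; /(90/360) = -0.025500
r_AUD = 0.0633 + 0.025500 = 0.088800
r_AUD = 8.88%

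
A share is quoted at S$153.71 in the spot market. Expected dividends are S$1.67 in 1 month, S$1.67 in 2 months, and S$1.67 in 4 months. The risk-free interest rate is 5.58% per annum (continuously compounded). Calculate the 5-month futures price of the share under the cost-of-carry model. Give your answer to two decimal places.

S$152.25

PV(dividends) I = 1.67·e^(−0.0558·1/12) + 1.67·e^(−0.0558·2/12) + 1.67·e^(−0.0558·4/12)
I = 1.6623 + 1.6545 + 1.6392 = 4.9560
F = (S − I)·e^(rT) = (153.71 − 4.9560) · e^(0.0558·5/12)
= 148.7540 · e^0.023250 = 148.7540 × 1.023522 = S$152.25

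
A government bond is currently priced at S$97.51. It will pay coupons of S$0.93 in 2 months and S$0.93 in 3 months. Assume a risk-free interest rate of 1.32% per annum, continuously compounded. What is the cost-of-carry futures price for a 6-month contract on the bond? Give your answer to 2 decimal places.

S$96.29

PV(coupons) I = 0.93·e^(−0.0132·2/12) + 0.93·e^(−0.0132·3/12)
I = 0.9280 + 0.9269 = 1.8549
F = (S − I)·e^(rT) = (97.51 − 1.8549) · e^(0.0132·6/12)
= 95.6551 · e^0.006600 = 95.6551 × 1.006622 = S$96.29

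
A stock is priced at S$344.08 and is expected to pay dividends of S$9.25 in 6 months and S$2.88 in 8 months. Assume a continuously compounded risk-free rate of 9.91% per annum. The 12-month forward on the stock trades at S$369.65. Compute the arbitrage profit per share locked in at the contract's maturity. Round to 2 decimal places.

PV(dividends) I = 9.25·e^(−0.0991·6/12) + 2.88·e^(−0.0991·8/12) = 11.4987
Fair forward F* = (S − I)·e^(rT) = (344.08 − 11.4987)·e^0.099100 = 332.5813 × 1.104177 = 367.2286
Market S$369.65 > fair 367.2286: forward overpriced → cash-and-carry (borrow at r, buy the stock and collect the dividends, short the forward).
Profit at T = |F_mkt − F*| = |369.65 − 367.2286| = S$2.42 per share

S$2.42 per share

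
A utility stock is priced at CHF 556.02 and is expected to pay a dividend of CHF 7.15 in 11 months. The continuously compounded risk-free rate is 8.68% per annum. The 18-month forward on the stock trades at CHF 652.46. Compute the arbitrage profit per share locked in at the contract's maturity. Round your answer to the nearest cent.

PV(dividends) I = 7.15·e^(−0.0868·11/12) = 6.6031
Fair forward F* = (S − I)·e^(rT) = (556.02 − 6.6031)·e^0.130200 = 549.4169 × 1.139056 = 625.8166
Market CHF 652.46 > fair 625.8166: forward overpriced → cash-and-carry (borrow at r, buy the stock and collect the dividends, short the forward).
Profit at T = |F_mkt − F*| = |652.46 − 625.8166| = CHF 26.64 per share

CHF 26.64 per share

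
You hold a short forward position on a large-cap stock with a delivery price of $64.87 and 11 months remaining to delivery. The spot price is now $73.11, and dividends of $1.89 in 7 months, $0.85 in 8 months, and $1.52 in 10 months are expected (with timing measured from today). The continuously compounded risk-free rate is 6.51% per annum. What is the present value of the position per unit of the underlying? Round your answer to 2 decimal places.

-$7.92

PV(remaining dividends) I = 1.89·e^(−0.0651·7/12) + 0.85·e^(−0.0651·8/12) + 1.52·e^(−0.0651·10/12) = 4.0732
Current forward F = (S − I)·e^(rT) = (73.11 − 4.0732)·e^(0.0651·11/12) = 69.0368 × 1.061492 = 73.2820
Value (long) = (F − K)·e^(−rT) = (73.2820 − 64.87) × 0.942071 = 7.9247
Short position value = −(long value) = -$7.92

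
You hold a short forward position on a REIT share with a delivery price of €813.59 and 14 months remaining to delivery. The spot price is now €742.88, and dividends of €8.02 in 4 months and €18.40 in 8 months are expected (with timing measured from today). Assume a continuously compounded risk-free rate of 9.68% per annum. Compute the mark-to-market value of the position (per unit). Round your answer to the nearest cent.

PV(remaining dividends) I = 8.02·e^(−0.0968·4/12) + 18.40·e^(−0.0968·8/12) = 25.0154
Current forward F = (S − I)·e^(rT) = (742.88 − 25.0154)·e^(0.0968·14/12) = 717.8646 × 1.119557 = 803.6903
Value (long) = (F − K)·e^(−rT) = (803.6903 − 813.59) × 0.893210 = -8.8425
Short position value = −(long value) = €8.84

€8.84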